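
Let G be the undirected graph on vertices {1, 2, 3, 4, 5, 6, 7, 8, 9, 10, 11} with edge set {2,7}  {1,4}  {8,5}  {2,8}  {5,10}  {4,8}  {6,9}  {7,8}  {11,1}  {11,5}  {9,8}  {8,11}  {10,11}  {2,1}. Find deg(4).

Neighbors of 4: 1, 8.

2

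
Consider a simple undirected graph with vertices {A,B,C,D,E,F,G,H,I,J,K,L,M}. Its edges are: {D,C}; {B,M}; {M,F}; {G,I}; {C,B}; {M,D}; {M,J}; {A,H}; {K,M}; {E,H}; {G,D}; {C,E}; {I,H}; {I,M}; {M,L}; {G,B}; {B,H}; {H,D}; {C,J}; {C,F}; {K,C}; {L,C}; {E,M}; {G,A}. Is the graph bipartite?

Color {C, G, H, M} black and {A, B, D, E, F, I, J, K, L} white. No edge joins two same-colored vertices, so the graph is bipartite.

Yes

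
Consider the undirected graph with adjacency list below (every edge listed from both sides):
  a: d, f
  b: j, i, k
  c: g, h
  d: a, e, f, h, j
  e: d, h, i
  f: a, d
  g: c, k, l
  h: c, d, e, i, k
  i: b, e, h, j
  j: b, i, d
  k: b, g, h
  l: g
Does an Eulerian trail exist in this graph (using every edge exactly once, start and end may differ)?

Degrees: a:2, b:3, c:2, d:5, e:3, f:2, g:3, h:5, i:4, j:3, k:3, l:1
Odd-degree vertices: b, d, e, g, h, j, k, l (8 total).
An Eulerian trail requires 0 or 2 odd-degree vertices; here there are 8.

No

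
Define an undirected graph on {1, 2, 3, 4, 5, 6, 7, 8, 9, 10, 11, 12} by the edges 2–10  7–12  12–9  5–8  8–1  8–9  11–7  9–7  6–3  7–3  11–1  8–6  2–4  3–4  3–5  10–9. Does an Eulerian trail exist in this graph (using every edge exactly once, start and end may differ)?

Yes

Degrees: 1:2, 2:2, 3:4, 4:2, 5:2, 6:2, 7:4, 8:4, 9:4, 10:2, 11:2, 12:2
Odd-degree vertices: none (0 total).
The non-isolated vertices are connected and exactly 0 have odd degree, so an Eulerian trail exists.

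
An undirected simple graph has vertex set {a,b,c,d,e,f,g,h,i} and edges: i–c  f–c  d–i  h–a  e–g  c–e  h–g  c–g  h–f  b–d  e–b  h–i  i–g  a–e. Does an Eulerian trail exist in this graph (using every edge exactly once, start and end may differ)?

Degrees: a:2, b:2, c:4, d:2, e:4, f:2, g:4, h:4, i:4
Odd-degree vertices: none (0 total).
With 0 odd-degree vertices and all edges in one connected piece, an Eulerian trail exists.

Yes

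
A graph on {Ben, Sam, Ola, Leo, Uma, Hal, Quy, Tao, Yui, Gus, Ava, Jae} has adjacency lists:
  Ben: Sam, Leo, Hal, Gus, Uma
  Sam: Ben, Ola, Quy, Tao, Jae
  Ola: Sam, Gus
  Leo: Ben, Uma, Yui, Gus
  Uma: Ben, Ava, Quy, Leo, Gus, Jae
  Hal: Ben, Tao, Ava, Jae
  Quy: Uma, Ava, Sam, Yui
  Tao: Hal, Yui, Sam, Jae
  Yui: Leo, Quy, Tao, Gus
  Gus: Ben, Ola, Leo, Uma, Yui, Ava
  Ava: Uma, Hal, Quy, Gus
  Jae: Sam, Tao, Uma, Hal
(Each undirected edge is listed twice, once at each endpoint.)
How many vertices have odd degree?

Degrees: Ben:5, Sam:5, Ola:2, Leo:4, Uma:6, Hal:4, Quy:4, Tao:4, Yui:4, Gus:6, Ava:4, Jae:4
Odd-degree vertices: Ben, Sam.

2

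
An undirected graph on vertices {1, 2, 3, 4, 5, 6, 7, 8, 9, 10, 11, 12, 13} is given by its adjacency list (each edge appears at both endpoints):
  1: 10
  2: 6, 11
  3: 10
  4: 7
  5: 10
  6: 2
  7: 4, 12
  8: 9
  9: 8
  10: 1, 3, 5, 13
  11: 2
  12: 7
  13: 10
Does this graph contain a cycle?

No

The graph has 13 vertices, 9 edges, and 4 connected components.
A forest on 13 vertices with 4 components has exactly 9 edges, which matches — so no cycle.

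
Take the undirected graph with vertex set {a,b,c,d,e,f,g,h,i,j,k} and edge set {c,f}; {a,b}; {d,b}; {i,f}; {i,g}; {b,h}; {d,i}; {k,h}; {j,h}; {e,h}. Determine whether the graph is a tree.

Yes

The graph has 11 vertices and 10 edges.
Connected and |E| = |V| - 1, which characterizes a tree.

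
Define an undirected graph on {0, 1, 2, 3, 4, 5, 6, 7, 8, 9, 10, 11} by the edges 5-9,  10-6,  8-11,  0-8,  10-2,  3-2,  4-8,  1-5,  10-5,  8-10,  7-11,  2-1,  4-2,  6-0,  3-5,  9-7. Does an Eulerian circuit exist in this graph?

Yes

Degrees: 0:2, 1:2, 2:4, 3:2, 4:2, 5:4, 6:2, 7:2, 8:4, 9:2, 10:4, 11:2
All degrees are even and the non-isolated vertices are connected — an Eulerian circuit exists.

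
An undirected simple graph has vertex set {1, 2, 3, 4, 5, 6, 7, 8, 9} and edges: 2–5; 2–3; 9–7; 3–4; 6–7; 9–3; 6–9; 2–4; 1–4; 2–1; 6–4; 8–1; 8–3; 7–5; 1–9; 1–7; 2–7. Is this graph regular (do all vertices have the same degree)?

No

Degrees: 1:5, 2:5, 3:4, 4:4, 5:2, 6:3, 7:5, 8:2, 9:4
Degrees are not all equal (e.g. deg(5)=2 but deg(1)=5); not regular.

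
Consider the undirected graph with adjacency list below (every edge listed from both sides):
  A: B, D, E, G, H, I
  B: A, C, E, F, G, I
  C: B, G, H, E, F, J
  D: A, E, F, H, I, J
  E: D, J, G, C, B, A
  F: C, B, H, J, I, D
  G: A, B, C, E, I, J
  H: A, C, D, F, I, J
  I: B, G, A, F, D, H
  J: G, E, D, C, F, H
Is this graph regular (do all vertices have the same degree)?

Degrees: A:6, B:6, C:6, D:6, E:6, F:6, G:6, H:6, I:6, J:6
All degrees equal 6; the graph is regular.

Yes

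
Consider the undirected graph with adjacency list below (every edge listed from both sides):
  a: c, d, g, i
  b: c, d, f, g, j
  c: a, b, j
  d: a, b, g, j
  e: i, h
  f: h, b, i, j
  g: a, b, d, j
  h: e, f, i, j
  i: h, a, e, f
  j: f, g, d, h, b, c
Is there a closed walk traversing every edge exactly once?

No

Degrees: a:4, b:5, c:3, d:4, e:2, f:4, g:4, h:4, i:4, j:6
b, c have odd degree; an Eulerian circuit needs every degree to be even, so none exists.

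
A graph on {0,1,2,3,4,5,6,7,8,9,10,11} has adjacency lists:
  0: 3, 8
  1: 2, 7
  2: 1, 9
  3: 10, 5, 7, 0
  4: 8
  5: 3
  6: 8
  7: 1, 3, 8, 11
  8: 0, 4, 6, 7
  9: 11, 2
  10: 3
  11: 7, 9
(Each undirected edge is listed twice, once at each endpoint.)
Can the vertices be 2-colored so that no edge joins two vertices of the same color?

9-2-1-7-11-9 is an odd cycle (length 5), and a bipartite graph can contain only even cycles.

No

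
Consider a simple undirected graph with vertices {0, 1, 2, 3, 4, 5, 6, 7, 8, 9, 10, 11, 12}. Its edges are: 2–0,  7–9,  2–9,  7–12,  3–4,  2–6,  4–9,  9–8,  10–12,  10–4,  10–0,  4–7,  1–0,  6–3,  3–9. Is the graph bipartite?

The cycle 3-9-4-3 has length 3, which is odd, so the graph is not bipartite.

No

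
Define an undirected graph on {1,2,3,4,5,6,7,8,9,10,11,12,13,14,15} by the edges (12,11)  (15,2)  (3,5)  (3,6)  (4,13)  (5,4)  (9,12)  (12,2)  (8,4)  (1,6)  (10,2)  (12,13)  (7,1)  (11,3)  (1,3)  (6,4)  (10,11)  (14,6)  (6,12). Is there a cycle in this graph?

Yes

The graph has 15 vertices, 19 edges, and 1 connected component.
One cycle is 6-12-2-10-11-3-6.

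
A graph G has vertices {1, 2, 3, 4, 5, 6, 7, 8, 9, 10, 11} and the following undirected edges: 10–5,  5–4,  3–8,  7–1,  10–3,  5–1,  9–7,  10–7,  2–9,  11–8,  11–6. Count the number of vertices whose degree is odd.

6

Degrees: 1:2, 2:1, 3:2, 4:1, 5:3, 6:1, 7:3, 8:2, 9:2, 10:3, 11:2
Odd-degree vertices: 2, 4, 5, 6, 7, 10.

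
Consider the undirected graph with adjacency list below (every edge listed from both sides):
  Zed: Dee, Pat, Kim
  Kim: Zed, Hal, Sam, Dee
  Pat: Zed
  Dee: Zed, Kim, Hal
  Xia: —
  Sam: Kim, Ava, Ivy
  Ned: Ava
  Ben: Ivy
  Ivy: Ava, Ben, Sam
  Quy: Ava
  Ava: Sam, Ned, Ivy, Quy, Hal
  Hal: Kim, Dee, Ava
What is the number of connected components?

Component: {Xia}
Component: {Zed, Kim, Pat, Dee, Sam, Ned, Ben, Ivy, Quy, Ava, Hal}

2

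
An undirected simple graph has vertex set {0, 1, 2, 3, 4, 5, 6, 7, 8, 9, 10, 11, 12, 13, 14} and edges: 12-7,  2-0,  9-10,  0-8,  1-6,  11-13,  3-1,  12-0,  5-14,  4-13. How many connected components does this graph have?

5

Component: {5, 14}
Component: {9, 10}
Component: {1, 3, 6}
Component: {4, 11, 13}
Component: {0, 2, 7, 8, 12}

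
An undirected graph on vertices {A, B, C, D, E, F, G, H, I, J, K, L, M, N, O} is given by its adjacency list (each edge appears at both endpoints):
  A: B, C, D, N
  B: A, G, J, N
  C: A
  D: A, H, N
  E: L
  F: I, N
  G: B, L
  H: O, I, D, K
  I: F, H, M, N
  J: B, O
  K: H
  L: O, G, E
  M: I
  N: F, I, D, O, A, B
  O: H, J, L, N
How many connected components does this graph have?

Component: {A, B, C, D, E, F, G, H, I, J, K, L, M, N, O}

1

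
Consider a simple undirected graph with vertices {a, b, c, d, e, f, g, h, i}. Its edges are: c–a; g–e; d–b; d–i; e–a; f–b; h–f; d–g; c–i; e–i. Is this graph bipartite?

Yes

Color {c, d, e, f} black and {a, b, g, h, i} white. No edge joins two same-colored vertices, so the graph is bipartite.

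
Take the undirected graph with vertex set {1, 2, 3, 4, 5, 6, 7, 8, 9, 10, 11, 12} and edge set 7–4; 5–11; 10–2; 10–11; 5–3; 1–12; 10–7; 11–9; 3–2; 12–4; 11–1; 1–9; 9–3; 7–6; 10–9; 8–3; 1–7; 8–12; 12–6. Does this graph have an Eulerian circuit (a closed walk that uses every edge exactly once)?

Yes

Degrees: 1:4, 2:2, 3:4, 4:2, 5:2, 6:2, 7:4, 8:2, 9:4, 10:4, 11:4, 12:4
Every vertex has even degree and the edges form a single connected piece, so an Eulerian circuit exists.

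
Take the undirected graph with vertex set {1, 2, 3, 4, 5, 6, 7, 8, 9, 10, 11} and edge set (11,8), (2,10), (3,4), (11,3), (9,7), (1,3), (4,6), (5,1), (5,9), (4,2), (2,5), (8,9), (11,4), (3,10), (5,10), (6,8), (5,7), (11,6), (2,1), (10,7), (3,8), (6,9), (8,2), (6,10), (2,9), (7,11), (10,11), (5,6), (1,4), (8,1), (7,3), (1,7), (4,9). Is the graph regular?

Yes

Degrees: 1:6, 2:6, 3:6, 4:6, 5:6, 6:6, 7:6, 8:6, 9:6, 10:6, 11:6
Every vertex has degree 6, so the graph is 6-regular.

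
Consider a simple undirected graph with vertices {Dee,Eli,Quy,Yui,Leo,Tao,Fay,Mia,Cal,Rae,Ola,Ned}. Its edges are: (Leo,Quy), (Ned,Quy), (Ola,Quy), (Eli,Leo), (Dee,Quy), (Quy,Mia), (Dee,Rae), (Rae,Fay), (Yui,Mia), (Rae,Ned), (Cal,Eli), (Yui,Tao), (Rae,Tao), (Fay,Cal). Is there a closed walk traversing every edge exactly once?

Degrees: Dee:2, Eli:2, Quy:5, Yui:2, Leo:2, Tao:2, Fay:2, Mia:2, Cal:2, Rae:4, Ola:1, Ned:2
Vertices with odd degree: Quy, Ola. An Eulerian circuit requires all degrees even.

No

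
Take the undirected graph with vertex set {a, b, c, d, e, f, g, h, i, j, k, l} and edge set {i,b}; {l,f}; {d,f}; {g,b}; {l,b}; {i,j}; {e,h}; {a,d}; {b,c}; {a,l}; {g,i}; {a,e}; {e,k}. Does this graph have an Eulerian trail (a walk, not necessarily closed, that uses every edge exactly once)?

No

Degrees: a:3, b:4, c:1, d:2, e:3, f:2, g:2, h:1, i:3, j:1, k:1, l:3
Odd-degree vertices: a, c, e, h, i, j, k, l (8 total).
An Eulerian trail requires 0 or 2 odd-degree vertices; here there are 8.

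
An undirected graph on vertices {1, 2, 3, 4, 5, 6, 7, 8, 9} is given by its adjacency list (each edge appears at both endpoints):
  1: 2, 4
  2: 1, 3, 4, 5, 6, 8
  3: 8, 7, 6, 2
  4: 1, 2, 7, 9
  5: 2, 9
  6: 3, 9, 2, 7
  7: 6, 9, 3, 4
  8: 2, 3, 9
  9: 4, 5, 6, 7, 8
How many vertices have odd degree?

2

Degrees: 1:2, 2:6, 3:4, 4:4, 5:2, 6:4, 7:4, 8:3, 9:5
Odd-degree vertices: 8, 9.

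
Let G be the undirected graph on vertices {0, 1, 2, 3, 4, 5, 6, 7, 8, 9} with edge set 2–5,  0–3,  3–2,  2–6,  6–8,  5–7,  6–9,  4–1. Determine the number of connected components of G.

Component: {1, 4}
Component: {0, 2, 3, 5, 6, 7, 8, 9}

2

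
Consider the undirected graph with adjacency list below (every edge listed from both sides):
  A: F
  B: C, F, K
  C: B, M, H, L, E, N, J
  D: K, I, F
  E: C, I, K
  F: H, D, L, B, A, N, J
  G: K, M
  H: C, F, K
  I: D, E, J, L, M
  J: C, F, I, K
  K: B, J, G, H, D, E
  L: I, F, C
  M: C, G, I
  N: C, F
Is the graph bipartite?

No

The cycle E-K-G-M-I-E has length 5, which is odd, so the graph is not bipartite.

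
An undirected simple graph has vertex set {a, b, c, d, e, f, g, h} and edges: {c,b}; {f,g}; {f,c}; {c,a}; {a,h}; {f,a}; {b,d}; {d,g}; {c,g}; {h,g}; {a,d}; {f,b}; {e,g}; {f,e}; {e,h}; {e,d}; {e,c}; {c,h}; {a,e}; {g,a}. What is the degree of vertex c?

Neighbors of c: a, b, e, f, g, h.

6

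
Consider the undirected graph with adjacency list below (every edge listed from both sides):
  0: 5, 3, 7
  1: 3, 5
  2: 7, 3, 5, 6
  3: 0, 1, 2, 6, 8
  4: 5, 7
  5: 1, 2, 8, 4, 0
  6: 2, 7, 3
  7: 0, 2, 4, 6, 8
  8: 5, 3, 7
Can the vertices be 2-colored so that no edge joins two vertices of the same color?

3-6-2-3 is an odd cycle (length 3), and a bipartite graph can contain only even cycles.

No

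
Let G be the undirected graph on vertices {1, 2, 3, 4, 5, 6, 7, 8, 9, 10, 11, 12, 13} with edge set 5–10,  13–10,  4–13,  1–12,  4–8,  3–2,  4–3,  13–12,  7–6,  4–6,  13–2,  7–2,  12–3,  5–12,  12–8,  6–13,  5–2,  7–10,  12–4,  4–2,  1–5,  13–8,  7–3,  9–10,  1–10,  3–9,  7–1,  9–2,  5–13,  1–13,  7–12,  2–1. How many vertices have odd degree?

Degrees: 1:6, 2:7, 3:5, 4:6, 5:5, 6:3, 7:6, 8:3, 9:3, 10:5, 11:0, 12:7, 13:8
Odd-degree vertices: 2, 3, 5, 6, 8, 9, 10, 12.

8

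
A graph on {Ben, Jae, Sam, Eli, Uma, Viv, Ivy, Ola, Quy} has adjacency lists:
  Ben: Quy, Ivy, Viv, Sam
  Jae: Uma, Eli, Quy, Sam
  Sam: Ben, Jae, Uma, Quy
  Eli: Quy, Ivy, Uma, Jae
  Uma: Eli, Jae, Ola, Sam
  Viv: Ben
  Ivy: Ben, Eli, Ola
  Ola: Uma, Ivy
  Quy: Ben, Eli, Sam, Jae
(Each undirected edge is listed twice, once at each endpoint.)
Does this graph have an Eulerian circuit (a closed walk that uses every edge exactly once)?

No

Degrees: Ben:4, Jae:4, Sam:4, Eli:4, Uma:4, Viv:1, Ivy:3, Ola:2, Quy:4
Viv, Ivy have odd degree; an Eulerian circuit needs every degree to be even, so none exists.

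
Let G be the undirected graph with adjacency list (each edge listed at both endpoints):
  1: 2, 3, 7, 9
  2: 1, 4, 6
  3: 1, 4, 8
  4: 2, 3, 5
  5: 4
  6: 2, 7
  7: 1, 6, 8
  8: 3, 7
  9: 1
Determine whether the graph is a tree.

The graph has 9 vertices and 11 edges.
Connected but with 11 > 8 edges, so it has a cycle and is not a tree.

No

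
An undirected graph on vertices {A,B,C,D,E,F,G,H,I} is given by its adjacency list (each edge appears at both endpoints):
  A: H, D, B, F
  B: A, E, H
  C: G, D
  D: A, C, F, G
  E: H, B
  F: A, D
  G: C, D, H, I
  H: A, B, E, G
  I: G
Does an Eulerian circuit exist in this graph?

No

Degrees: A:4, B:3, C:2, D:4, E:2, F:2, G:4, H:4, I:1
B, I have odd degree; an Eulerian circuit needs every degree to be even, so none exists.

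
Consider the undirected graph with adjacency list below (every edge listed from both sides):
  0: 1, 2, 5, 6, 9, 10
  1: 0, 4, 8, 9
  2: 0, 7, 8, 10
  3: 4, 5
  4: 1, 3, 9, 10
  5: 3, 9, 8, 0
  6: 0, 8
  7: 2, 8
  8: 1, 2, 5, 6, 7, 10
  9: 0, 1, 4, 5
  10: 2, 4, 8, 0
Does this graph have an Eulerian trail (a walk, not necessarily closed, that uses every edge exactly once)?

Yes

Degrees: 0:6, 1:4, 2:4, 3:2, 4:4, 5:4, 6:2, 7:2, 8:6, 9:4, 10:4
Odd-degree vertices: none (0 total).
The non-isolated vertices are connected and exactly 0 have odd degree, so an Eulerian trail exists.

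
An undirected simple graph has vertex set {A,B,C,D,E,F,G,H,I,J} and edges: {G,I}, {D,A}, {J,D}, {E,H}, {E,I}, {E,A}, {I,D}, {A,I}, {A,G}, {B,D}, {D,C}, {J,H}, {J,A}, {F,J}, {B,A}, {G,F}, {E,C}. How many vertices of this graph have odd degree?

2

Degrees: A:6, B:2, C:2, D:5, E:4, F:2, G:3, H:2, I:4, J:4
Odd-degree vertices: D, G.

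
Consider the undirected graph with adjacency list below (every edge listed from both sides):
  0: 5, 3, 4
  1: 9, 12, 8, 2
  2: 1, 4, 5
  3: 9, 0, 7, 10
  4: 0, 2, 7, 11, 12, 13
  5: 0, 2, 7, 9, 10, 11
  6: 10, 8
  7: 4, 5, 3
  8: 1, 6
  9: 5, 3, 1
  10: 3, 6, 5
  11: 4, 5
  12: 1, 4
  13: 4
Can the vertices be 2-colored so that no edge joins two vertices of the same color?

Color {1, 3, 4, 5, 6} black and {0, 2, 7, 8, 9, 10, 11, 12, 13} white. No edge joins two same-colored vertices, so the graph is bipartite.

Yes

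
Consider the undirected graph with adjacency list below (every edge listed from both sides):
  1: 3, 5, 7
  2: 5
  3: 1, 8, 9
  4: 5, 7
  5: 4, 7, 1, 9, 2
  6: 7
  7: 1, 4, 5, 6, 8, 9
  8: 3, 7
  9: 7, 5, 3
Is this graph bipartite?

No

The cycle 5-7-9-5 has length 3, which is odd, so the graph is not bipartite.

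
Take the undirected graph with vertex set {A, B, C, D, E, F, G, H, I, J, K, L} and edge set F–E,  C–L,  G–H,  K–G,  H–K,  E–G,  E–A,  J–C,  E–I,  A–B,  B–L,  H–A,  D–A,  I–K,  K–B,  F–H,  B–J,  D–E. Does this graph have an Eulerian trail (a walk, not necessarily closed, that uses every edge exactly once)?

Yes

Degrees: A:4, B:4, C:2, D:2, E:5, F:2, G:3, H:4, I:2, J:2, K:4, L:2
Odd-degree vertices: E, G (2 total).
With 2 odd-degree vertices and all edges in one connected piece, an Eulerian trail exists (from E to G).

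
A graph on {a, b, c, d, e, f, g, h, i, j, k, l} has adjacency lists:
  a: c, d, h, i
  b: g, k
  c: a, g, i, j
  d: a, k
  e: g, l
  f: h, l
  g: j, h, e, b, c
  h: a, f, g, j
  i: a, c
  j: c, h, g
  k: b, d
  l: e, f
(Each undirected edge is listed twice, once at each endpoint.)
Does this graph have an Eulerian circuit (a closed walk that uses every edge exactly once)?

No

Degrees: a:4, b:2, c:4, d:2, e:2, f:2, g:5, h:4, i:2, j:3, k:2, l:2
Vertices with odd degree: g, j. An Eulerian circuit requires all degrees even.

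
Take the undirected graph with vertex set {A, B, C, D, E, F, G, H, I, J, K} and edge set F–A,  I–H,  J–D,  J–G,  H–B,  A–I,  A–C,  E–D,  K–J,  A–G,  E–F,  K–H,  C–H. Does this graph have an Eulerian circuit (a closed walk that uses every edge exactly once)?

Degrees: A:4, B:1, C:2, D:2, E:2, F:2, G:2, H:4, I:2, J:3, K:2
Vertices with odd degree: B, J. An Eulerian circuit requires all degrees even.

No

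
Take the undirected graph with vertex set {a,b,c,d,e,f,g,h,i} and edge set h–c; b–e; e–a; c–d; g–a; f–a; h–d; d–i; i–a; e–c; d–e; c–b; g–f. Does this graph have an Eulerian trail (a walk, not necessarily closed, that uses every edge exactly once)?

Degrees: a:4, b:2, c:4, d:4, e:4, f:2, g:2, h:2, i:2
Odd-degree vertices: none (0 total).
With 0 odd-degree vertices and all edges in one connected piece, an Eulerian trail exists.

Yes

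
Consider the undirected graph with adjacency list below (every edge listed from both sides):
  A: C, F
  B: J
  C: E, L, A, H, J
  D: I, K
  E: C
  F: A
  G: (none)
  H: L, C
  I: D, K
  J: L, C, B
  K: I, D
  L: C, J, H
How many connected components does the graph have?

Component: {G}
Component: {D, I, K}
Component: {A, B, C, E, F, H, J, L}

3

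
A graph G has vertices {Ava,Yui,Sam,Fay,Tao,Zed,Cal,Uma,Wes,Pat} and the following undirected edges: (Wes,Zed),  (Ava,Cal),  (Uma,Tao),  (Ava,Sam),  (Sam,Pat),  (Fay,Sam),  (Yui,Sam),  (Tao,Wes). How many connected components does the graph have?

Component: {Tao, Zed, Uma, Wes}
Component: {Ava, Yui, Sam, Fay, Cal, Pat}

2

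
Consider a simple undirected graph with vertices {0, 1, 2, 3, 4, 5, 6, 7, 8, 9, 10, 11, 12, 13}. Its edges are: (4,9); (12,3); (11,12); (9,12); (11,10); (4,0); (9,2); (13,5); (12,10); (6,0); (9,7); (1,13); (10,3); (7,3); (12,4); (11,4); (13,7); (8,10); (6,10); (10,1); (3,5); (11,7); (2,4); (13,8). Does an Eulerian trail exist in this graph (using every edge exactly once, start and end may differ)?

Yes

Degrees: 0:2, 1:2, 2:2, 3:4, 4:5, 5:2, 6:2, 7:4, 8:2, 9:4, 10:6, 11:4, 12:5, 13:4
Odd-degree vertices: 4, 12 (2 total).
With 2 odd-degree vertices and all edges in one connected piece, an Eulerian trail exists (from 4 to 12).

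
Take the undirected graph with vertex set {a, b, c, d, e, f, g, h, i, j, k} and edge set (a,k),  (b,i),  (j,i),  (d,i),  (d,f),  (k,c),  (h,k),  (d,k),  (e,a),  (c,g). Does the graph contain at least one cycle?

|V| = 11, |E| = 10, number of components = 1.
Since 10 = 11 - 1, the graph is a forest and contains no cycle.

No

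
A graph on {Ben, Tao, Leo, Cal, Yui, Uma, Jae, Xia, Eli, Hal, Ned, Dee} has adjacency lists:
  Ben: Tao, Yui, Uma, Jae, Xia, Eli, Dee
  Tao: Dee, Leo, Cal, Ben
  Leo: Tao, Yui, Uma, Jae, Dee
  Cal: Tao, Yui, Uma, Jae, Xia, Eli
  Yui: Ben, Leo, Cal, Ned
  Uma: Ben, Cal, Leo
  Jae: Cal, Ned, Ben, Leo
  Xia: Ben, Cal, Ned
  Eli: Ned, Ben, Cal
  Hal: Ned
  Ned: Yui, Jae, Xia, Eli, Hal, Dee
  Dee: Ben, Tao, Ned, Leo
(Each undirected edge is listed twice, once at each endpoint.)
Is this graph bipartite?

No

Leo-Tao-Dee-Leo is an odd cycle (length 3), and a bipartite graph can contain only even cycles.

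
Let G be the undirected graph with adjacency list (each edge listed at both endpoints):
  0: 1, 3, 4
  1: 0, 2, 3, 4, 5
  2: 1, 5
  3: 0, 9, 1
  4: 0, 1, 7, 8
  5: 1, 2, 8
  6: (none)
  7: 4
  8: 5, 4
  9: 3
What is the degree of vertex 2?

Neighbors of 2: 1, 5.

2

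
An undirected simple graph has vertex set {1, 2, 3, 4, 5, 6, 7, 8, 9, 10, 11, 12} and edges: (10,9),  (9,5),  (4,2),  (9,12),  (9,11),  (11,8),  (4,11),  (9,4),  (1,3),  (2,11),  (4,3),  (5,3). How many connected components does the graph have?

Component: {6}
Component: {7}
Component: {1, 2, 3, 4, 5, 8, 9, 10, 11, 12}

3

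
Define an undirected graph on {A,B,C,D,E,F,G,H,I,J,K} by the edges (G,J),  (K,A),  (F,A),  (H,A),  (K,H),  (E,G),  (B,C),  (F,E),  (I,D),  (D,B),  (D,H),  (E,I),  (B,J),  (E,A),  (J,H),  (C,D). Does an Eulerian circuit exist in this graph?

No

Degrees: A:4, B:3, C:2, D:4, E:4, F:2, G:2, H:4, I:2, J:3, K:2
B, J have odd degree; an Eulerian circuit needs every degree to be even, so none exists.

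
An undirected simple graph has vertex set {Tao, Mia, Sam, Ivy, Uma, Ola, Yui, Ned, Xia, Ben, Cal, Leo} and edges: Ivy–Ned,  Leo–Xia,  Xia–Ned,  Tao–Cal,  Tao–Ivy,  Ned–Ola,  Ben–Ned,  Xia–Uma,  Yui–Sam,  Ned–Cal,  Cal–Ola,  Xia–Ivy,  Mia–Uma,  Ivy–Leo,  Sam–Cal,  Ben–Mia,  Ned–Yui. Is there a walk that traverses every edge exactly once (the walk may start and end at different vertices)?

Yes

Degrees: Tao:2, Mia:2, Sam:2, Ivy:4, Uma:2, Ola:2, Yui:2, Ned:6, Xia:4, Ben:2, Cal:4, Leo:2
Odd-degree vertices: none (0 total).
The non-isolated vertices are connected and exactly 0 have odd degree, so an Eulerian trail exists.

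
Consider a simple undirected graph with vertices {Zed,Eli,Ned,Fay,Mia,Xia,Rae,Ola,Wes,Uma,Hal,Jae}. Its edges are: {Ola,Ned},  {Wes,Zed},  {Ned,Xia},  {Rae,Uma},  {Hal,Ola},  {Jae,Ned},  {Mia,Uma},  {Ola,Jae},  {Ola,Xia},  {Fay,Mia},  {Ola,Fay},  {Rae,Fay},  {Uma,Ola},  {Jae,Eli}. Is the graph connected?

Component: {Zed, Wes}
Component: {Eli, Ned, Fay, Mia, Xia, Rae, Ola, Uma, Hal, Jae}
There are 2 separate components, so the graph is not connected.

No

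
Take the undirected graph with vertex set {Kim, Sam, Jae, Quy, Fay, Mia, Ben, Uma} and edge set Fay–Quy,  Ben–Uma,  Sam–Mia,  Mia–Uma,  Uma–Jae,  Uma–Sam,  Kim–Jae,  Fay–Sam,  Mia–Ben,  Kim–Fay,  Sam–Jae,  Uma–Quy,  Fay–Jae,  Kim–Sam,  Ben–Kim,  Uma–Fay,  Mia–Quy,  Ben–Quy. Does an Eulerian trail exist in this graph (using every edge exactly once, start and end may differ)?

Yes

Degrees: Kim:4, Sam:5, Jae:4, Quy:4, Fay:5, Mia:4, Ben:4, Uma:6
Odd-degree vertices: Sam, Fay (2 total).
The non-isolated vertices are connected and exactly 2 have odd degree, so an Eulerian trail exists (from Sam to Fay).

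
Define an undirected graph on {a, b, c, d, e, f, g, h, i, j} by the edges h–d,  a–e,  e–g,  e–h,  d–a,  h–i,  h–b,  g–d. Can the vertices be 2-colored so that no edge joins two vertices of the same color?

Yes

Color {b, c, d, e, f, i, j} black and {a, g, h} white. No edge joins two same-colored vertices, so the graph is bipartite.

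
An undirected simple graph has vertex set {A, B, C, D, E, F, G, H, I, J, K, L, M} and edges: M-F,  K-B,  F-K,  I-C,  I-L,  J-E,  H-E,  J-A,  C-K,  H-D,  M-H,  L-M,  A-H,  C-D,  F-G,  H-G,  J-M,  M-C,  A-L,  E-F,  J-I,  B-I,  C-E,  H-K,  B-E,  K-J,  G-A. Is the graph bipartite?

No

H-G-A-H is an odd cycle (length 3), and a bipartite graph can contain only even cycles.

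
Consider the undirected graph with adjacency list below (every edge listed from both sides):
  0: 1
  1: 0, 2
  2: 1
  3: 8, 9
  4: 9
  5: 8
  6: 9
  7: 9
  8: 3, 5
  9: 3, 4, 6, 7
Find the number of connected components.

Component: {0, 1, 2}
Component: {3, 4, 5, 6, 7, 8, 9}

2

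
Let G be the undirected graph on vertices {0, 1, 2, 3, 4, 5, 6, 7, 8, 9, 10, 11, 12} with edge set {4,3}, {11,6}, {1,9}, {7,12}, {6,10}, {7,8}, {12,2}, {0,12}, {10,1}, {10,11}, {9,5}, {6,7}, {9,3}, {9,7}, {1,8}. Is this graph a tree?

The graph has 13 vertices and 15 edges.
A tree on 13 vertices has exactly 12 edges; this graph has 15, so it contains a cycle and is not a tree.

No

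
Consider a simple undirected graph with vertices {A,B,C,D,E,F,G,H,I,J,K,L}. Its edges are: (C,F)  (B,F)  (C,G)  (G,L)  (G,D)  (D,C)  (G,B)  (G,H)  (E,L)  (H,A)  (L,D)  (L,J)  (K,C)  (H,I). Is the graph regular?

No

Degrees: A:1, B:2, C:4, D:3, E:1, F:2, G:5, H:3, I:1, J:1, K:1, L:4
Vertex A has degree 1 while G has degree 5, so the graph is not regular.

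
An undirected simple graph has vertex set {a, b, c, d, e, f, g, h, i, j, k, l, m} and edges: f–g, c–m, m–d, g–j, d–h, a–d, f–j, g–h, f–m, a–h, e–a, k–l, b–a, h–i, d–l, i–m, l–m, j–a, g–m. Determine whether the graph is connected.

Yes

A breadth-first search from a visits a, d, b, e, j, h, m, l, f, g, i, c, k — all 13 vertices — so the graph is connected.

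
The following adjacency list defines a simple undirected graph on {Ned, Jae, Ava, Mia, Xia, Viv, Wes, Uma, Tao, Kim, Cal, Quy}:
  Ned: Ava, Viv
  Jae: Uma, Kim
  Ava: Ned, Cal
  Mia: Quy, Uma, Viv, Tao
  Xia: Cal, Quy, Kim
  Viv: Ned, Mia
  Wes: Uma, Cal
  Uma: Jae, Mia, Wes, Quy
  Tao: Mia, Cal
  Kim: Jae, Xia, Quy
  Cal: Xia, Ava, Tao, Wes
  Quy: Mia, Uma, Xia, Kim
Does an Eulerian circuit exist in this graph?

Degrees: Ned:2, Jae:2, Ava:2, Mia:4, Xia:3, Viv:2, Wes:2, Uma:4, Tao:2, Kim:3, Cal:4, Quy:4
Xia, Kim have odd degree; an Eulerian circuit needs every degree to be even, so none exists.

No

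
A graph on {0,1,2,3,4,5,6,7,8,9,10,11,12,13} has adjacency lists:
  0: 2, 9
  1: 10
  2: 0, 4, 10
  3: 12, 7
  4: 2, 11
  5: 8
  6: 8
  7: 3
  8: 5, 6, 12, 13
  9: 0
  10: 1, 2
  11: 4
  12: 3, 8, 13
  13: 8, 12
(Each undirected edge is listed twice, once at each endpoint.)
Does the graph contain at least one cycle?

The graph has 14 vertices, 13 edges, and 2 connected components.
Since 13 > 14 - 2, a cycle must exist; for instance 12-13-8-12.

Yes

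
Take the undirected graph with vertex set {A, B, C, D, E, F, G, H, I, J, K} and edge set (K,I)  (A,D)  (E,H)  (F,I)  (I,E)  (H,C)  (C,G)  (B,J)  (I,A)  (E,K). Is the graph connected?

Component: {B, J}
Component: {A, C, D, E, F, G, H, I, K}
There are 2 separate components, so the graph is not connected.

No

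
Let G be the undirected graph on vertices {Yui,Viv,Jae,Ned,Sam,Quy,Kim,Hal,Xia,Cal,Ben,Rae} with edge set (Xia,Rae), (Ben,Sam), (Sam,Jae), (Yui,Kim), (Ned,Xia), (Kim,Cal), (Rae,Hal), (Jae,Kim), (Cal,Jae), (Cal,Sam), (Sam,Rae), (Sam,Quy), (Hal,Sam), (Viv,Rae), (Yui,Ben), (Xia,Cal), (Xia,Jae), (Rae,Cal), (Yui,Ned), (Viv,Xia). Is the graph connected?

Starting from Yui and exploring outward reaches every vertex (Yui, Ben, Ned, Kim, Sam, Xia, Jae, Cal, Rae, Quy, Hal, Viv); the graph is connected.

Yes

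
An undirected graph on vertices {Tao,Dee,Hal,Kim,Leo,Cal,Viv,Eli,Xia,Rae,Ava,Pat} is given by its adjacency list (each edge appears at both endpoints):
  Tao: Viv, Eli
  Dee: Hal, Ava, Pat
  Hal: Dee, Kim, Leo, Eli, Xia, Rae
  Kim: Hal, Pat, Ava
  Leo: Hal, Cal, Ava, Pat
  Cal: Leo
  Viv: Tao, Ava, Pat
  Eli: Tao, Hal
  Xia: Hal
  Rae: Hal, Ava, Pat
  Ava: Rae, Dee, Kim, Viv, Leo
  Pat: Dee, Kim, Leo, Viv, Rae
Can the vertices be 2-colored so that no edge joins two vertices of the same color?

Color {Dee, Kim, Leo, Viv, Eli, Xia, Rae} black and {Tao, Hal, Cal, Ava, Pat} white. No edge joins two same-colored vertices, so the graph is bipartite.

Yes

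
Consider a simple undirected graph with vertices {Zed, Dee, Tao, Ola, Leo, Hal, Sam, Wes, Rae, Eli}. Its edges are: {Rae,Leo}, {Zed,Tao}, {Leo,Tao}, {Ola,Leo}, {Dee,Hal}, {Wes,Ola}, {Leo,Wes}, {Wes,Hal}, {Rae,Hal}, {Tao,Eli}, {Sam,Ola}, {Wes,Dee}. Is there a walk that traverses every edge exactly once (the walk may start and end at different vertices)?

No

Degrees: Zed:1, Dee:2, Tao:3, Ola:3, Leo:4, Hal:3, Sam:1, Wes:4, Rae:2, Eli:1
Odd-degree vertices: Zed, Tao, Ola, Hal, Sam, Eli (6 total).
An Eulerian trail requires 0 or 2 odd-degree vertices; here there are 6.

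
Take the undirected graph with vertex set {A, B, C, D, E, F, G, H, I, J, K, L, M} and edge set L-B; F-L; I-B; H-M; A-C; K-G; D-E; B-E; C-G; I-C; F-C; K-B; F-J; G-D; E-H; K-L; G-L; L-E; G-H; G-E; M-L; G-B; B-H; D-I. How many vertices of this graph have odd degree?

Degrees: A:1, B:6, C:4, D:3, E:5, F:3, G:7, H:4, I:3, J:1, K:3, L:6, M:2
Odd-degree vertices: A, D, E, F, G, I, J, K.

8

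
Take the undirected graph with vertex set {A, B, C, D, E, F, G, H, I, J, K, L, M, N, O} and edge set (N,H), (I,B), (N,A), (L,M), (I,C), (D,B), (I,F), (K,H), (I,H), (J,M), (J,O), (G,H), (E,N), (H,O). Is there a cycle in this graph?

No

The graph has 15 vertices, 14 edges, and 1 connected component.
A forest on 15 vertices with 1 component has exactly 14 edges, which matches — so no cycle.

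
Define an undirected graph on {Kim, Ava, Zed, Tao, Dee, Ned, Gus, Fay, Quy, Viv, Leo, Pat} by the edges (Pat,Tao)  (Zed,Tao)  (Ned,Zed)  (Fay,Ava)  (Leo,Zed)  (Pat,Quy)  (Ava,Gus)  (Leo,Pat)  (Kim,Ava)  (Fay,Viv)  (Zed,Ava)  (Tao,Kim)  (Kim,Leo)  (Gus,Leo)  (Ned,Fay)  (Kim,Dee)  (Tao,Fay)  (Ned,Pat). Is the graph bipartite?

Partition the vertices as {Ava, Tao, Dee, Ned, Quy, Viv, Leo} vs {Kim, Zed, Gus, Fay, Pat}. Each listed edge has one endpoint in each part, so the graph is bipartite.

Yes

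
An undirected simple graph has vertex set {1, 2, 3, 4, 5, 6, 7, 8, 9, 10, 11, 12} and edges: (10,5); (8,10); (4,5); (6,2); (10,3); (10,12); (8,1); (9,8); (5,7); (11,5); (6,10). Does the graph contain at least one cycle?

|V| = 12, |E| = 11, number of components = 1.
Since 11 = 12 - 1, the graph is a forest and contains no cycle.

No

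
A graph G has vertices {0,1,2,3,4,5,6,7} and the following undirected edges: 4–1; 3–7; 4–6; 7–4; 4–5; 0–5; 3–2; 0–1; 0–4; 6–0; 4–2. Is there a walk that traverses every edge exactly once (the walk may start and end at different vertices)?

Yes

Degrees: 0:4, 1:2, 2:2, 3:2, 4:6, 5:2, 6:2, 7:2
Odd-degree vertices: none (0 total).
The non-isolated vertices are connected and exactly 0 have odd degree, so an Eulerian trail exists.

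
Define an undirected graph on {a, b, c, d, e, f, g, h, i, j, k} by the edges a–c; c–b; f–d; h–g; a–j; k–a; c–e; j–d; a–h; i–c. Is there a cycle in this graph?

No

The graph has 11 vertices, 10 edges, and 1 connected component.
A forest on 11 vertices with 1 component has exactly 10 edges, which matches — so no cycle.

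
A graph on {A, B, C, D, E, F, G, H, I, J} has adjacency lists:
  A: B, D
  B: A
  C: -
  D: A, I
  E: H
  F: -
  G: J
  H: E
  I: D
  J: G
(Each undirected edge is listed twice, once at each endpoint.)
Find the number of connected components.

Component: {C}
Component: {F}
Component: {E, H}
Component: {G, J}
Component: {A, B, D, I}

5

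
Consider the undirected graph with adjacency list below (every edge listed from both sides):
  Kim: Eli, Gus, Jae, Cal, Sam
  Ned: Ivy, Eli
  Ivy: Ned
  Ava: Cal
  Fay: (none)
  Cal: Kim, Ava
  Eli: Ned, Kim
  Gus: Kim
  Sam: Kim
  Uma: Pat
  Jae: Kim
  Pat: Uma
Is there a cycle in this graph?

The graph has 12 vertices, 9 edges, and 3 connected components.
A forest on 12 vertices with 3 components has exactly 9 edges, which matches — so no cycle.

No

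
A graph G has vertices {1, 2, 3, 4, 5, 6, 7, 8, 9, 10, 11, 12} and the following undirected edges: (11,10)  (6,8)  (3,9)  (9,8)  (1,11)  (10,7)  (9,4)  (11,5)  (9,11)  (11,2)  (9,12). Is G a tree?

Yes

|V| = 12, |E| = 11.
Connected and |E| = |V| - 1, which characterizes a tree.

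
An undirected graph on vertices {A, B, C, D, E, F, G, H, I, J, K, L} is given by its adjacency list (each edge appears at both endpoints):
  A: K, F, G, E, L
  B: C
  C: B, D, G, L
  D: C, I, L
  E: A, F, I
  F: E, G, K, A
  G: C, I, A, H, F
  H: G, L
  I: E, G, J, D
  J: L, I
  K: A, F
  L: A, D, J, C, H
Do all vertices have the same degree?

No

Degrees: A:5, B:1, C:4, D:3, E:3, F:4, G:5, H:2, I:4, J:2, K:2, L:5
Vertex B has degree 1 while A has degree 5, so the graph is not regular.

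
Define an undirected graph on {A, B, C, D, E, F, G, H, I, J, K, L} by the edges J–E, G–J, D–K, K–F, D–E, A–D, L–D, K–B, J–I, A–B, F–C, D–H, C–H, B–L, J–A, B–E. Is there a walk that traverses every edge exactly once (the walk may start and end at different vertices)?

Degrees: A:3, B:4, C:2, D:5, E:3, F:2, G:1, H:2, I:1, J:4, K:3, L:2
Odd-degree vertices: A, D, E, G, I, K (6 total).
With 6 odd-degree vertices (more than two), no single trail can use every edge.

No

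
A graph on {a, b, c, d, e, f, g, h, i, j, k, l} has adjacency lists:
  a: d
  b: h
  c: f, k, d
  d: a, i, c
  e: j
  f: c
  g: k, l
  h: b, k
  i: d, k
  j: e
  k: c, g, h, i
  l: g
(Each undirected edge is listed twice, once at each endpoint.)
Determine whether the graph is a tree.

|V| = 12, |E| = 11.
It is not connected, so it is not a tree.

No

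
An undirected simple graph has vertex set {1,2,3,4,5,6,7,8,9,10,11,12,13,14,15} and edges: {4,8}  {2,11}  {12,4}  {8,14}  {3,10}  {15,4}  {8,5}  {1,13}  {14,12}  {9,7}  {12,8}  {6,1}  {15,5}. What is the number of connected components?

5

Component: {2, 11}
Component: {3, 10}
Component: {7, 9}
Component: {1, 6, 13}
Component: {4, 5, 8, 12, 14, 15}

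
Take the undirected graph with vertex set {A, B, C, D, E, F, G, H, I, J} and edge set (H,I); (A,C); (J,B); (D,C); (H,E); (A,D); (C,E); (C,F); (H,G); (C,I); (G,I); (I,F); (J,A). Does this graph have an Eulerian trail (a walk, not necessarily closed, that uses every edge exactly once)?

Degrees: A:3, B:1, C:5, D:2, E:2, F:2, G:2, H:3, I:4, J:2
Odd-degree vertices: A, B, C, H (4 total).
An Eulerian trail requires 0 or 2 odd-degree vertices; here there are 4.

No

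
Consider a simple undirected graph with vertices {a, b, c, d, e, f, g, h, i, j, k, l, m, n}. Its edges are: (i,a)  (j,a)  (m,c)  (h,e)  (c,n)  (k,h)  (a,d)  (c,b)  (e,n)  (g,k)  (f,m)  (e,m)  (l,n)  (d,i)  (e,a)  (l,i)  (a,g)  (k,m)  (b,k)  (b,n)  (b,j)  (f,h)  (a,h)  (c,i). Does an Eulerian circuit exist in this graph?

Degrees: a:6, b:4, c:4, d:2, e:4, f:2, g:2, h:4, i:4, j:2, k:4, l:2, m:4, n:4
Every vertex has even degree and the edges form a single connected piece, so an Eulerian circuit exists.

Yes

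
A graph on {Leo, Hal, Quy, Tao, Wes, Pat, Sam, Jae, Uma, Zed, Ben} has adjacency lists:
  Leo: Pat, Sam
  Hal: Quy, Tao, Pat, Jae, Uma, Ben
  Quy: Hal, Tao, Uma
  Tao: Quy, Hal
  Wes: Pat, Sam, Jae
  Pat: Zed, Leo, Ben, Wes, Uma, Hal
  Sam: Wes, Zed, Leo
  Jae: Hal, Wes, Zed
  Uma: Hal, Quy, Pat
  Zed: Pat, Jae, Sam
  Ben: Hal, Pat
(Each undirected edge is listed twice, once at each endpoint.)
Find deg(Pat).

6

Neighbors of Pat: Leo, Hal, Wes, Uma, Zed, Ben.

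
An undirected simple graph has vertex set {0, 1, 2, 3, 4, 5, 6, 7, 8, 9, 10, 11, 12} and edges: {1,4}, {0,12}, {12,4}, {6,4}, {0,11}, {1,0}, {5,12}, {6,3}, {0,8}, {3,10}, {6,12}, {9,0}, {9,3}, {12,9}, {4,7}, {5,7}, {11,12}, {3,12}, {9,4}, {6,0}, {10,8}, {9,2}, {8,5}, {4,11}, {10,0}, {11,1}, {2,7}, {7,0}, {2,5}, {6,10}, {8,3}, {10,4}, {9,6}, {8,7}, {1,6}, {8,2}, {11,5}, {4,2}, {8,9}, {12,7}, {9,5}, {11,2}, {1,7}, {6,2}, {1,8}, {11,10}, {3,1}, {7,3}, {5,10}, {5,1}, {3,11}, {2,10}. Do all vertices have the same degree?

Yes

Degrees: 0:8, 1:8, 2:8, 3:8, 4:8, 5:8, 6:8, 7:8, 8:8, 9:8, 10:8, 11:8, 12:8
All degrees equal 8; the graph is regular.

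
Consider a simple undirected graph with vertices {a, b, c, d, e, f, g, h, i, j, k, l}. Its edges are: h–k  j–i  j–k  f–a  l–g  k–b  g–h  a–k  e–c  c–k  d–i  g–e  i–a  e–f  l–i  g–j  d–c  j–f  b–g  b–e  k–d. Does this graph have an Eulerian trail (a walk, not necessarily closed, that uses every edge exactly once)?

Degrees: a:3, b:3, c:3, d:3, e:4, f:3, g:5, h:2, i:4, j:4, k:6, l:2
Odd-degree vertices: a, b, c, d, f, g (6 total).
With 6 odd-degree vertices (more than two), no single trail can use every edge.

No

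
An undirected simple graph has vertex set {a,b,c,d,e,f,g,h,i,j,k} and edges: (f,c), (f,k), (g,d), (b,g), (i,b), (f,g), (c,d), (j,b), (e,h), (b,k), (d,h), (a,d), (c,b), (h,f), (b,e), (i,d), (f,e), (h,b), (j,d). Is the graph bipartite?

No

e-h-f-e is an odd cycle (length 3), and a bipartite graph can contain only even cycles.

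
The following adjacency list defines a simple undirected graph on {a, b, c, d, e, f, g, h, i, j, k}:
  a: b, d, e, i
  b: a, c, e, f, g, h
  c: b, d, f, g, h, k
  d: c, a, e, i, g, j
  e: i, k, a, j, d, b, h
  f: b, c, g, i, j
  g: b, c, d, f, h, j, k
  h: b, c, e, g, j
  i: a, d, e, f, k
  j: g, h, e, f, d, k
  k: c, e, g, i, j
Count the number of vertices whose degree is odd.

Degrees: a:4, b:6, c:6, d:6, e:7, f:5, g:7, h:5, i:5, j:6, k:5
Odd-degree vertices: e, f, g, h, i, k.

6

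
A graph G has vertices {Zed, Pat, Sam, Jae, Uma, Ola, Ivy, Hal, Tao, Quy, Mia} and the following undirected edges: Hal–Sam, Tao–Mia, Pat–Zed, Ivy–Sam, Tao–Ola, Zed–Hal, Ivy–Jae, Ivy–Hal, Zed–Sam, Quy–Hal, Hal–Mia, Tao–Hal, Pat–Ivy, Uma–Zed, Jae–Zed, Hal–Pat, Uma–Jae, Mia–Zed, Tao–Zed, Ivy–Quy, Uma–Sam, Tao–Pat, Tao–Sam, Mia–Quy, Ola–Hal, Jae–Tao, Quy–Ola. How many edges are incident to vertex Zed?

Neighbors of Zed: Pat, Sam, Jae, Uma, Hal, Tao, Mia.

7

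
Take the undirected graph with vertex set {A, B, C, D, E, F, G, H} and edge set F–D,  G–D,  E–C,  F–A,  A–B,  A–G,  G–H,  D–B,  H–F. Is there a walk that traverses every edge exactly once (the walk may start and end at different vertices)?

No

Degrees: A:3, B:2, C:1, D:3, E:1, F:3, G:3, H:2
Odd-degree vertices: A, C, D, E, F, G (6 total).
With 6 odd-degree vertices (more than two), no single trail can use every edge.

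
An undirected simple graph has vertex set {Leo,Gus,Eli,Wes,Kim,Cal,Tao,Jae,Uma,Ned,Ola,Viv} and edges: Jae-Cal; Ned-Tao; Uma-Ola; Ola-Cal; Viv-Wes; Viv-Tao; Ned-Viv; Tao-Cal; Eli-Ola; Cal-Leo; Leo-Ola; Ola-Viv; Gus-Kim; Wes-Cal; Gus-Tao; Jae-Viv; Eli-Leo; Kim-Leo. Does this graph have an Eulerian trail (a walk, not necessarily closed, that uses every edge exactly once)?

Degrees: Leo:4, Gus:2, Eli:2, Wes:2, Kim:2, Cal:5, Tao:4, Jae:2, Uma:1, Ned:2, Ola:5, Viv:5
Odd-degree vertices: Cal, Uma, Ola, Viv (4 total).
With 4 odd-degree vertices (more than two), no single trail can use every edge.

No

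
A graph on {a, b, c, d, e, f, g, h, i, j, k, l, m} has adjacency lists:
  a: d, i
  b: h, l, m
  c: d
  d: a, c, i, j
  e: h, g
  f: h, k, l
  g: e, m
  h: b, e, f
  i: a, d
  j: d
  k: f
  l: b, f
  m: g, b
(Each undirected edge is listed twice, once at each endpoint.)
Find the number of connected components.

2

Component: {a, c, d, i, j}
Component: {b, e, f, g, h, k, l, m}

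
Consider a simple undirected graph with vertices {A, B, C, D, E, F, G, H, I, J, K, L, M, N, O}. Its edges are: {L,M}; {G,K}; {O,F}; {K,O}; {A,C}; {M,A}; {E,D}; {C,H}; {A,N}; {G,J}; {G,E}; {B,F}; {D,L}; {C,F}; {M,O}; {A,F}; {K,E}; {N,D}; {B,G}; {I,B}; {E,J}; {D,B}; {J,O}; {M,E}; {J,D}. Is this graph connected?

Yes

Starting from A and exploring outward reaches every vertex (A, N, C, M, F, D, H, E, L, O, B, J, K, G, I); the graph is connected.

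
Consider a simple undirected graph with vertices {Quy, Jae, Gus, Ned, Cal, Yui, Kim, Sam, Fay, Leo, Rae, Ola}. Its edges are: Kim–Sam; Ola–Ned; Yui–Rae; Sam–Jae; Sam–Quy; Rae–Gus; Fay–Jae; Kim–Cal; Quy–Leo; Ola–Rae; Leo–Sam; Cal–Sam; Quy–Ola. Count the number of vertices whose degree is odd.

8

Degrees: Quy:3, Jae:2, Gus:1, Ned:1, Cal:2, Yui:1, Kim:2, Sam:5, Fay:1, Leo:2, Rae:3, Ola:3
Odd-degree vertices: Quy, Gus, Ned, Yui, Sam, Fay, Rae, Ola.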